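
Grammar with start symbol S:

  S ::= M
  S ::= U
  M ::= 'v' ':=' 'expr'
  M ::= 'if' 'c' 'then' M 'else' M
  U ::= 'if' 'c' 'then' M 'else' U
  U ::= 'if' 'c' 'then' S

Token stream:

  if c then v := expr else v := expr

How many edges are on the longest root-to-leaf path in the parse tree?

3

[S [M if c then [M v := expr] else [M v := expr]]]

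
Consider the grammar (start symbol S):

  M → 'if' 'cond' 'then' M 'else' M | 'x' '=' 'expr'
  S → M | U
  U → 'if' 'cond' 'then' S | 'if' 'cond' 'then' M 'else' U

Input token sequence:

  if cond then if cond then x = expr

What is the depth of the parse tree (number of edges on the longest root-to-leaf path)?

[S [U if cond then [S [U if cond then [S [M x = expr]]]]]]

6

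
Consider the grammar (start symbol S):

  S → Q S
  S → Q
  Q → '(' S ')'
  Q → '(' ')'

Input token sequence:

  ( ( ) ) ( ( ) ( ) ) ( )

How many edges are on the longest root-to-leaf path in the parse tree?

[S [Q ( [S [Q ( )]] )] [S [Q ( [S [Q ( )] [S [Q ( )]]] )] [S [Q ( )]]]]

6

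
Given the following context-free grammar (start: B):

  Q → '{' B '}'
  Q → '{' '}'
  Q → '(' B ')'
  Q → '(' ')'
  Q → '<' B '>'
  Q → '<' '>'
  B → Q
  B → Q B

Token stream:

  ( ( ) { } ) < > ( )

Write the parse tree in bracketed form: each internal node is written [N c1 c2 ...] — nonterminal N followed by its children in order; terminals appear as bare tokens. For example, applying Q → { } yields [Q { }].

[B [Q ( [B [Q ( )] [B [Q { }]]] )] [B [Q < >] [B [Q ( )]]]]

B
Q B
( B ) B
( Q B ) B
( ( ) B ) B
( ( ) Q ) B
( ( ) { } ) B
( ( ) { } ) Q B
( ( ) { } ) < > B
( ( ) { } ) < > Q
( ( ) { } ) < > ( )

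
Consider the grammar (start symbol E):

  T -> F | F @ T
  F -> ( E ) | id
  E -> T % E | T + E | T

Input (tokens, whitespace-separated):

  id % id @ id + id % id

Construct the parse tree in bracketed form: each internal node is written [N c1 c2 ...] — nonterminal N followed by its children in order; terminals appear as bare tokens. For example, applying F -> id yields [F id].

E
T % E
F % E
id % E
id % T + E
id % F @ T + E
id % id @ T + E
id % id @ F + E
id % id @ id + E
id % id @ id + T % E
id % id @ id + F % E
id % id @ id + id % E
id % id @ id + id % T
id % id @ id + id % F
id % id @ id + id % id

[E [T [F id]] % [E [T [F id] @ [T [F id]]] + [E [T [F id]] % [E [T [F id]]]]]]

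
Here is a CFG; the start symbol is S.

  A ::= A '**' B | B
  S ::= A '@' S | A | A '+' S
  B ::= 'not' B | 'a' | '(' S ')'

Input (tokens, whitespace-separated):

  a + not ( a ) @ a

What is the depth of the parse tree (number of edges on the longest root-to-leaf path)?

[S [A [B a]] + [S [A [B not [B ( [S [A [B a]]] )]]] @ [S [A [B a]]]]]

8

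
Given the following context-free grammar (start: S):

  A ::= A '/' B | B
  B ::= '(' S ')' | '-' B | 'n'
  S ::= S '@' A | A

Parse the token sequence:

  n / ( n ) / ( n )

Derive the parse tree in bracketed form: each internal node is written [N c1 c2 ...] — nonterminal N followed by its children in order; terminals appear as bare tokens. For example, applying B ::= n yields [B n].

S
A
A / B
A / B / B
B / B / B
n / B / B
n / ( S ) / B
n / ( A ) / B
n / ( B ) / B
n / ( n ) / B
n / ( n ) / ( S )
n / ( n ) / ( A )
n / ( n ) / ( B )
n / ( n ) / ( n )

[S [A [A [A [B n]] / [B ( [S [A [B n]]] )]] / [B ( [S [A [B n]]] )]]]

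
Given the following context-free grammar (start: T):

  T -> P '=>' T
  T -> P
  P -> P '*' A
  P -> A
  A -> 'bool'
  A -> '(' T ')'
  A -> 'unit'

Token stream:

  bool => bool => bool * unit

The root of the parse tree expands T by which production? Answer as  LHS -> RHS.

[T [P [A bool]] => [T [P [A bool]] => [T [P [P [A bool]] * [A unit]]]]]

T -> P '=>' T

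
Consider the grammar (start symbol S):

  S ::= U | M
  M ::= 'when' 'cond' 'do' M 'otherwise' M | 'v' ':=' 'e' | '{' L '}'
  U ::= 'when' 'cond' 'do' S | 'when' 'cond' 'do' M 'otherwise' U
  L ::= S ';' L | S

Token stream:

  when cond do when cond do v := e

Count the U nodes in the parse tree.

2

[S [U when cond do [S [U when cond do [S [M v := e]]]]]]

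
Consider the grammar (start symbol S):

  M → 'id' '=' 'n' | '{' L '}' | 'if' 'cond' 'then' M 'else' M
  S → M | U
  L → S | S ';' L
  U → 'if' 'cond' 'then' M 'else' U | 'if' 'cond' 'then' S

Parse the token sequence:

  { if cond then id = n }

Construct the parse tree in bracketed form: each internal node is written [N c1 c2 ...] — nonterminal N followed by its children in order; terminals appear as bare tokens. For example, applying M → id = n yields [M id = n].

S
M
{ L }
{ S }
{ U }
{ if cond then S }
{ if cond then M }
{ if cond then id = n }

[S [M { [L [S [U if cond then [S [M id = n]]]]] }]]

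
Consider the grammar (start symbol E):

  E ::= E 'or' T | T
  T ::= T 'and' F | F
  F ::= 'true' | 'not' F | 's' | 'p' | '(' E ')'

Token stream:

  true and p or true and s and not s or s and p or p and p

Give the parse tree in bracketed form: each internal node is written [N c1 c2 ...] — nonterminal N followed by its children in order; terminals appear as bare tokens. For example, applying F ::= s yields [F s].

E
E or T
E or T or T
E or T or T or T
T or T or T or T
T and F or T or T or T
F and F or T or T or T
true and F or T or T or T
true and p or T or T or T
true and p or T and F or T or T
true and p or T and F and F or T or T
true and p or F and F and F or T or T
true and p or true and F and F or T or T
true and p or true and s and F or T or T
true and p or true and s and not F or T or T
true and p or true and s and not s or T or T
true and p or true and s and not s or T and F or T
true and p or true and s and not s or F and F or T
true and p or true and s and not s or s and F or T
true and p or true and s and not s or s and p or T
true and p or true and s and not s or s and p or T and F
true and p or true and s and not s or s and p or F and F
true and p or true and s and not s or s and p or p and F
true and p or true and s and not s or s and p or p and p

[E [E [E [E [T [T [F true]] and [F p]]] or [T [T [T [F true]] and [F s]] and [F not [F s]]]] or [T [T [F s]] and [F p]]] or [T [T [F p]] and [F p]]]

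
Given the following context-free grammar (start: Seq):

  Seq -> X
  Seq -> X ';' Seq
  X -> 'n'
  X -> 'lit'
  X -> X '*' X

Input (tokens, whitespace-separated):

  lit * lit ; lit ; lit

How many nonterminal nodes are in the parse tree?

8

[Seq [X [X lit] * [X lit]] ; [Seq [X lit] ; [Seq [X lit]]]]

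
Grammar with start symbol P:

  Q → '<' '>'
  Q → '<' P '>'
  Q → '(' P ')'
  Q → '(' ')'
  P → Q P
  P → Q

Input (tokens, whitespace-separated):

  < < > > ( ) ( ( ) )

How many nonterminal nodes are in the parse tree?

[P [Q < [P [Q < >]] >] [P [Q ( )] [P [Q ( [P [Q ( )]] )]]]]

10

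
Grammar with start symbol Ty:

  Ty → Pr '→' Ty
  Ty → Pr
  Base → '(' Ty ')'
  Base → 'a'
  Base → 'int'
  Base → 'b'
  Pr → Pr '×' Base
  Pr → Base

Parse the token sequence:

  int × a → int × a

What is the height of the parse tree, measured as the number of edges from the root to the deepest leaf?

[Ty [Pr [Pr [Base int]] × [Base a]] → [Ty [Pr [Pr [Base int]] × [Base a]]]]

5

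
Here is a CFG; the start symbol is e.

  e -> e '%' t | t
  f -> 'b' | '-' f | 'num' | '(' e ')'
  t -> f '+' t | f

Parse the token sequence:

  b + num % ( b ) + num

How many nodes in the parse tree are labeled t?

5

[e [e [t [f b] + [t [f num]]]] % [t [f ( [e [t [f b]]] )] + [t [f num]]]]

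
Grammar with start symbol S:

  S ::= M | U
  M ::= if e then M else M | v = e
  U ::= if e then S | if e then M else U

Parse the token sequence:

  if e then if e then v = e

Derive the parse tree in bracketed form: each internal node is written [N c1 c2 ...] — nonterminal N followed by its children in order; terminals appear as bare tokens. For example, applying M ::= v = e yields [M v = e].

[S [U if e then [S [U if e then [S [M v = e]]]]]]

S
U
if e then S
if e then U
if e then if e then S
if e then if e then M
if e then if e then v = e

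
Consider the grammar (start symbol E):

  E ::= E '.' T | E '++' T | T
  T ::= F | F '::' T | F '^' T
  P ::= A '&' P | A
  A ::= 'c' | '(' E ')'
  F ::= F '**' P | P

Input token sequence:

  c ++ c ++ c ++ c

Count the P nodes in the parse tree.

4

[E [E [E [E [T [F [P [A c]]]]] ++ [T [F [P [A c]]]]] ++ [T [F [P [A c]]]]] ++ [T [F [P [A c]]]]]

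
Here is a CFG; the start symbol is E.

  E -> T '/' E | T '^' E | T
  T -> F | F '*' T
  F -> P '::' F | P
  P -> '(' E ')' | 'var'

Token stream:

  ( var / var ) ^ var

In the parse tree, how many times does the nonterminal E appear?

4

[E [T [F [P ( [E [T [F [P var]]] / [E [T [F [P var]]]]] )]]] ^ [E [T [F [P var]]]]]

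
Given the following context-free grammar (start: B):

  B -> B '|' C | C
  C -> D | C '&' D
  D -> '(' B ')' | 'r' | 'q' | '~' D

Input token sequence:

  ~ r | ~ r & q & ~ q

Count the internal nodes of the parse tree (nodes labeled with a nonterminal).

[B [B [C [D ~ [D r]]]] | [C [C [C [D ~ [D r]]] & [D q]] & [D ~ [D q]]]]

13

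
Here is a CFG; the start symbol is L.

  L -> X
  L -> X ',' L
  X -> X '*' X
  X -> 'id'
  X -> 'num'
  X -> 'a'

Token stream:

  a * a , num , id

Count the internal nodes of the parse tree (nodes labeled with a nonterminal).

8

[L [X [X a] * [X a]] , [L [X num] , [L [X id]]]]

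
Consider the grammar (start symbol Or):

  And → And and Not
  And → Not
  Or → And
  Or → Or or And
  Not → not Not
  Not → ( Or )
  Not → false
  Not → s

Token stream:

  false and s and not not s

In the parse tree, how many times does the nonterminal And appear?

[Or [And [And [And [Not false]] and [Not s]] and [Not not [Not not [Not s]]]]]

3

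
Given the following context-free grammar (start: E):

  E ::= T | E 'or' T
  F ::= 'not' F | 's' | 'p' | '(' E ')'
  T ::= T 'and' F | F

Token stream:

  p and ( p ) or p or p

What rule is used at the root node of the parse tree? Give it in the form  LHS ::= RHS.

[E [E [E [T [T [F p]] and [F ( [E [T [F p]]] )]]] or [T [F p]]] or [T [F p]]]

E ::= E 'or' T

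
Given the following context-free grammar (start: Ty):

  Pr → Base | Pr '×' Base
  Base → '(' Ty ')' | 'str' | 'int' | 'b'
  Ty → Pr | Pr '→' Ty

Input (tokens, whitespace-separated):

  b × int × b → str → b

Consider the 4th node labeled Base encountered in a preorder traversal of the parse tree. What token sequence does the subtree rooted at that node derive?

str

[Ty [Pr [Pr [Pr [Base b]] × [Base int]] × [Base b]] → [Ty [Pr [Base str]] → [Ty [Pr [Base b]]]]]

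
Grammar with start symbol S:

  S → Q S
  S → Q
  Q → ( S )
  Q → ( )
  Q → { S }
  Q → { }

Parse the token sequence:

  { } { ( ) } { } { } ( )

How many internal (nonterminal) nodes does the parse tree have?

12

[S [Q { }] [S [Q { [S [Q ( )]] }] [S [Q { }] [S [Q { }] [S [Q ( )]]]]]]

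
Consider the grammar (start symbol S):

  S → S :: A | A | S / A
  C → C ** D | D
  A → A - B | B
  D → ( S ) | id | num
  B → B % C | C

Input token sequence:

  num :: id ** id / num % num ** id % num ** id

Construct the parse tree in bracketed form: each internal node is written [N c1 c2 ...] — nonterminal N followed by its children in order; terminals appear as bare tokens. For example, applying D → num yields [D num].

[S [S [S [A [B [C [D num]]]]] :: [A [B [C [C [D id]] ** [D id]]]]] / [A [B [B [B [C [D num]]] % [C [C [D num]] ** [D id]]] % [C [C [D num]] ** [D id]]]]]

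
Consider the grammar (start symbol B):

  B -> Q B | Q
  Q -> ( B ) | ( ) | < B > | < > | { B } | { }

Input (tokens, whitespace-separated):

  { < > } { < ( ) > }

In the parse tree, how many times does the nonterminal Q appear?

5

[B [Q { [B [Q < >]] }] [B [Q { [B [Q < [B [Q ( )]] >]] }]]]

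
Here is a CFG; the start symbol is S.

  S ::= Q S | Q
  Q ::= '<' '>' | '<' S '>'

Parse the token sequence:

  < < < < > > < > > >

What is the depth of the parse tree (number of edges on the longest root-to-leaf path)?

8

[S [Q < [S [Q < [S [Q < [S [Q < >]] >] [S [Q < >]]] >]] >]]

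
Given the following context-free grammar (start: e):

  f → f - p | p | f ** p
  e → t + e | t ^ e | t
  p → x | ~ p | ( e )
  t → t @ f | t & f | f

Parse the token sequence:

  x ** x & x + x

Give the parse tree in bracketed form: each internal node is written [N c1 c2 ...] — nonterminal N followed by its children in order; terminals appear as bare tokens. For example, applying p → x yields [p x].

e
t + e
t & f + e
f & f + e
f ** p & f + e
p ** p & f + e
x ** p & f + e
x ** x & f + e
x ** x & p + e
x ** x & x + e
x ** x & x + t
x ** x & x + f
x ** x & x + p
x ** x & x + x

[e [t [t [f [f [p x]] ** [p x]]] & [f [p x]]] + [e [t [f [p x]]]]]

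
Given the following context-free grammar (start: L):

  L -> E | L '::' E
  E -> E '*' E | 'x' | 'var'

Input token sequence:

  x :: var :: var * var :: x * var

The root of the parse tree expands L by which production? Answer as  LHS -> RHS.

[L [L [L [L [E x]] :: [E var]] :: [E [E var] * [E var]]] :: [E [E x] * [E var]]]

L -> L '::' E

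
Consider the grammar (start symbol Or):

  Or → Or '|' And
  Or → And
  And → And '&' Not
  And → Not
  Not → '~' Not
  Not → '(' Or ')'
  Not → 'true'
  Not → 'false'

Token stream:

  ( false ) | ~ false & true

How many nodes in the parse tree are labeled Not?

[Or [Or [And [Not ( [Or [And [Not false]]] )]]] | [And [And [Not ~ [Not false]]] & [Not true]]]

5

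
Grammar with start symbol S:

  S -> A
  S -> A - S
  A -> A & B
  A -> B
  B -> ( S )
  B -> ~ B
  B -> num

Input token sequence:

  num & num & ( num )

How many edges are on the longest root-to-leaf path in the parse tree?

[S [A [A [A [B num]] & [B num]] & [B ( [S [A [B num]]] )]]]

6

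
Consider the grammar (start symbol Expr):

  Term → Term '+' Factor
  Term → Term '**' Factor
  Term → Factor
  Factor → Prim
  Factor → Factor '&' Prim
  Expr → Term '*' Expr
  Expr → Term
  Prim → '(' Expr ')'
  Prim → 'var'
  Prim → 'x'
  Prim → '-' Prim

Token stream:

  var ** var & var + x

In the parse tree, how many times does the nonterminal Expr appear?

1

[Expr [Term [Term [Term [Factor [Prim var]]] ** [Factor [Factor [Prim var]] & [Prim var]]] + [Factor [Prim x]]]]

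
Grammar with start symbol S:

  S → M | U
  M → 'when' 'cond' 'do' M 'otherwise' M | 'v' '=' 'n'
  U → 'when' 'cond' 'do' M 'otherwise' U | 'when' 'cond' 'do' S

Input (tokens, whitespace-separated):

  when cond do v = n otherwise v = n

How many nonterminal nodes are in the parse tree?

[S [M when cond do [M v = n] otherwise [M v = n]]]

4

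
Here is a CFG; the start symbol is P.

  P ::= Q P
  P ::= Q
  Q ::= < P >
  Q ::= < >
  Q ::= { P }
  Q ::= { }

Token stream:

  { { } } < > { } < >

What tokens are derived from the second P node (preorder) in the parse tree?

[P [Q { [P [Q { }]] }] [P [Q < >] [P [Q { }] [P [Q < >]]]]]

{ }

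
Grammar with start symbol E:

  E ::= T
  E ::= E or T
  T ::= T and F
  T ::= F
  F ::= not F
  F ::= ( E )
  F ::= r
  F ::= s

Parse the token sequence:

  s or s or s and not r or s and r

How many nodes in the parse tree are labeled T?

[E [E [E [E [T [F s]]] or [T [F s]]] or [T [T [F s]] and [F not [F r]]]] or [T [T [F s]] and [F r]]]

6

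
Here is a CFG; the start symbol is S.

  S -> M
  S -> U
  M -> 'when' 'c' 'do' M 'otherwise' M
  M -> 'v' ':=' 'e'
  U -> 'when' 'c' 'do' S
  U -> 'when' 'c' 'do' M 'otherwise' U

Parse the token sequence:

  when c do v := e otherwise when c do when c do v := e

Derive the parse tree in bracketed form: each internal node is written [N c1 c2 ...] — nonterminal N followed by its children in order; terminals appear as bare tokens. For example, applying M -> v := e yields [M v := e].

S
U
when c do M otherwise U
when c do v := e otherwise U
when c do v := e otherwise when c do S
when c do v := e otherwise when c do U
when c do v := e otherwise when c do when c do S
when c do v := e otherwise when c do when c do M
when c do v := e otherwise when c do when c do v := e

[S [U when c do [M v := e] otherwise [U when c do [S [U when c do [S [M v := e]]]]]]]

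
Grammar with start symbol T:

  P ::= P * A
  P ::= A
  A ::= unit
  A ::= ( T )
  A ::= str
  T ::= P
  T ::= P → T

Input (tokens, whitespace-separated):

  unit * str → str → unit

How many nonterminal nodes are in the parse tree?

11

[T [P [P [A unit]] * [A str]] → [T [P [A str]] → [T [P [A unit]]]]]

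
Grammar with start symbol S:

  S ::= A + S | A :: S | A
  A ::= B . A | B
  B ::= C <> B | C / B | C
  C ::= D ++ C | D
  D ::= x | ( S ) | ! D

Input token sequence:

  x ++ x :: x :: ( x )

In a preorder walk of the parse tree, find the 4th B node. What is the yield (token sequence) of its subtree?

x

[S [A [B [C [D x] ++ [C [D x]]]]] :: [S [A [B [C [D x]]]] :: [S [A [B [C [D ( [S [A [B [C [D x]]]]] )]]]]]]]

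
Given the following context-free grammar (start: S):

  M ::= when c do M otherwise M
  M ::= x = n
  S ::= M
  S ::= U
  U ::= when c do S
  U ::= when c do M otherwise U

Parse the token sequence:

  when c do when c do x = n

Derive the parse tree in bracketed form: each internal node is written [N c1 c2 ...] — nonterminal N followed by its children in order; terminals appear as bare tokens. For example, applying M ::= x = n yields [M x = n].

S
U
when c do S
when c do U
when c do when c do S
when c do when c do M
when c do when c do x = n

[S [U when c do [S [U when c do [S [M x = n]]]]]]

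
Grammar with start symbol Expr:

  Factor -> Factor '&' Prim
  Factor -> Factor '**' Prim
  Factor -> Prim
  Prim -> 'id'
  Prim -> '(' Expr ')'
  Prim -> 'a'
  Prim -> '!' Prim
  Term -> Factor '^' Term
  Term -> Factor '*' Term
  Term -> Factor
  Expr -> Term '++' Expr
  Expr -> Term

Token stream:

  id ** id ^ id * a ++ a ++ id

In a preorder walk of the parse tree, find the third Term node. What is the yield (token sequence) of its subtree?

[Expr [Term [Factor [Factor [Prim id]] ** [Prim id]] ^ [Term [Factor [Prim id]] * [Term [Factor [Prim a]]]]] ++ [Expr [Term [Factor [Prim a]]] ++ [Expr [Term [Factor [Prim id]]]]]]

a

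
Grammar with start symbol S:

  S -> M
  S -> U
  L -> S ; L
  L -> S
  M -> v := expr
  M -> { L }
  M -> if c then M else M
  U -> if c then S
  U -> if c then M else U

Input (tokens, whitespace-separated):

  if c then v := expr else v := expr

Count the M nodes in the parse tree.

[S [M if c then [M v := expr] else [M v := expr]]]

3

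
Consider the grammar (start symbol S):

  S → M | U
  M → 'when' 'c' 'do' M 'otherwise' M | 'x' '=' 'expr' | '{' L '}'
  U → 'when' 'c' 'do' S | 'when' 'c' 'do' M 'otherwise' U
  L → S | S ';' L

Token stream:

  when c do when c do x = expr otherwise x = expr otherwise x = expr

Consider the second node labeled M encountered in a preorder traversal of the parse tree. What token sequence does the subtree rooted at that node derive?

when c do x = expr otherwise x = expr

[S [M when c do [M when c do [M x = expr] otherwise [M x = expr]] otherwise [M x = expr]]]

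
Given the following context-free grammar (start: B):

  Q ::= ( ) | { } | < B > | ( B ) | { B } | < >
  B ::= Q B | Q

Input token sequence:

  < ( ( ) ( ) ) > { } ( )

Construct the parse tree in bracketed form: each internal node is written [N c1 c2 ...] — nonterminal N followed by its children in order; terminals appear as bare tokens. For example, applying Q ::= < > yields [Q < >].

B
Q B
< B > B
< Q > B
< ( B ) > B
< ( Q B ) > B
< ( ( ) B ) > B
< ( ( ) Q ) > B
< ( ( ) ( ) ) > B
< ( ( ) ( ) ) > Q B
< ( ( ) ( ) ) > { } B
< ( ( ) ( ) ) > { } Q
< ( ( ) ( ) ) > { } ( )

[B [Q < [B [Q ( [B [Q ( )] [B [Q ( )]]] )]] >] [B [Q { }] [B [Q ( )]]]]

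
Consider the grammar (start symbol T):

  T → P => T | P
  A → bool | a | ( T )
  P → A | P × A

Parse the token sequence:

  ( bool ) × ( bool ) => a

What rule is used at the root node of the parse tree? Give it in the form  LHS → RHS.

T → P => T

[T [P [P [A ( [T [P [A bool]]] )]] × [A ( [T [P [A bool]]] )]] => [T [P [A a]]]]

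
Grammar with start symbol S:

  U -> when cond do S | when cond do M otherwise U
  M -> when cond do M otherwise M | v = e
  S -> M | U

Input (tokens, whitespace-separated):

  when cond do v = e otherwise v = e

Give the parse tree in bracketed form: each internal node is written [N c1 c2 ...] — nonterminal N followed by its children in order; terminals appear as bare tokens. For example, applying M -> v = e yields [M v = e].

[S [M when cond do [M v = e] otherwise [M v = e]]]

S
M
when cond do M otherwise M
when cond do v = e otherwise M
when cond do v = e otherwise v = e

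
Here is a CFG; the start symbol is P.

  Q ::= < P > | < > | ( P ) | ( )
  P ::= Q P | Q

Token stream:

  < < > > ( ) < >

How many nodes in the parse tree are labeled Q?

4

[P [Q < [P [Q < >]] >] [P [Q ( )] [P [Q < >]]]]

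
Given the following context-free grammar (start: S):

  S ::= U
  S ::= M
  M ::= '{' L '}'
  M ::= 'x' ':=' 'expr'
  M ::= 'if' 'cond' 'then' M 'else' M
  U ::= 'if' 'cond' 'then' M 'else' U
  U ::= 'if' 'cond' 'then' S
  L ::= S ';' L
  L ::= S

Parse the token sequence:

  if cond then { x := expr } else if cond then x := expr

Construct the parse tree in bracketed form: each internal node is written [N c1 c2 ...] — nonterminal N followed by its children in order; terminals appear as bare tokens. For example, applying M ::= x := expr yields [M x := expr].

S
U
if cond then M else U
if cond then { L } else U
if cond then { S } else U
if cond then { M } else U
if cond then { x := expr } else U
if cond then { x := expr } else if cond then S
if cond then { x := expr } else if cond then M
if cond then { x := expr } else if cond then x := expr

[S [U if cond then [M { [L [S [M x := expr]]] }] else [U if cond then [S [M x := expr]]]]]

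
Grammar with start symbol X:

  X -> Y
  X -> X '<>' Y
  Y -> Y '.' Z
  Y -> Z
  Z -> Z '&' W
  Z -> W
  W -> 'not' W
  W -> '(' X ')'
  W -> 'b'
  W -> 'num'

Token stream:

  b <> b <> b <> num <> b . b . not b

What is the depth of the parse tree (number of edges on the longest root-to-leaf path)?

[X [X [X [X [X [Y [Z [W b]]]] <> [Y [Z [W b]]]] <> [Y [Z [W b]]]] <> [Y [Z [W num]]]] <> [Y [Y [Y [Z [W b]]] . [Z [W b]]] . [Z [W not [W b]]]]]

8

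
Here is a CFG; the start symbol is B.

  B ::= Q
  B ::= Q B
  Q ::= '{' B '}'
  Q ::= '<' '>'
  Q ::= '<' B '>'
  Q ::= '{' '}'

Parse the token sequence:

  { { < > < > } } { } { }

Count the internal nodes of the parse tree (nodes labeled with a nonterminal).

[B [Q { [B [Q { [B [Q < >] [B [Q < >]]] }]] }] [B [Q { }] [B [Q { }]]]]

12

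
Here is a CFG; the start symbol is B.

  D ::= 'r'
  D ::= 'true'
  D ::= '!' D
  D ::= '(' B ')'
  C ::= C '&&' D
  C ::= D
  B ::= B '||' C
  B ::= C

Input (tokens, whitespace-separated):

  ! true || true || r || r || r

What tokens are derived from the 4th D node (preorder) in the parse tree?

[B [B [B [B [B [C [D ! [D true]]]] || [C [D true]]] || [C [D r]]] || [C [D r]]] || [C [D r]]]

r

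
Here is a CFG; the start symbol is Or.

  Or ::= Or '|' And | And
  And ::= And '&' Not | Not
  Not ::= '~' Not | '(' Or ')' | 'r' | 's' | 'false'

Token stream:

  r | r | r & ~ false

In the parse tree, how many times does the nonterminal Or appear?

[Or [Or [Or [And [Not r]]] | [And [Not r]]] | [And [And [Not r]] & [Not ~ [Not false]]]]

3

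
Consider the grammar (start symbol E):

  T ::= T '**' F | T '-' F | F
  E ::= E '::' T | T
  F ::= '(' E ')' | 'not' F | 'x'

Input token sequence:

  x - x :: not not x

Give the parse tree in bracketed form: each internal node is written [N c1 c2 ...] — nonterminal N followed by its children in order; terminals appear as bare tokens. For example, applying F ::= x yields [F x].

E
E :: T
T :: T
T - F :: T
F - F :: T
x - F :: T
x - x :: T
x - x :: F
x - x :: not F
x - x :: not not F
x - x :: not not x

[E [E [T [T [F x]] - [F x]]] :: [T [F not [F not [F x]]]]]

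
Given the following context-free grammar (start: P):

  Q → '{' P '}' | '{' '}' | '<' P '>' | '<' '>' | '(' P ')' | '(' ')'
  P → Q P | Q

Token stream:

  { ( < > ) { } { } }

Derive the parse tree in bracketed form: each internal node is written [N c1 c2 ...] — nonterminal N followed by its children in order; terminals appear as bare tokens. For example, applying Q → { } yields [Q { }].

[P [Q { [P [Q ( [P [Q < >]] )] [P [Q { }] [P [Q { }]]]] }]]

P
Q
{ P }
{ Q P }
{ ( P ) P }
{ ( Q ) P }
{ ( < > ) P }
{ ( < > ) Q P }
{ ( < > ) { } P }
{ ( < > ) { } Q }
{ ( < > ) { } { } }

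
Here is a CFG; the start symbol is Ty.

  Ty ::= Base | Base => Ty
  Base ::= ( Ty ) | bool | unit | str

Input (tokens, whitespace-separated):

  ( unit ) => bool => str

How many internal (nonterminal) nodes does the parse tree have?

8

[Ty [Base ( [Ty [Base unit]] )] => [Ty [Base bool] => [Ty [Base str]]]]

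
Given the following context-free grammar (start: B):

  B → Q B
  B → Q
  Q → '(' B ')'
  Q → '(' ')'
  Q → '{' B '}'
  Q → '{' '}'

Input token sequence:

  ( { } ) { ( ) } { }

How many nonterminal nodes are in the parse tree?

[B [Q ( [B [Q { }]] )] [B [Q { [B [Q ( )]] }] [B [Q { }]]]]

10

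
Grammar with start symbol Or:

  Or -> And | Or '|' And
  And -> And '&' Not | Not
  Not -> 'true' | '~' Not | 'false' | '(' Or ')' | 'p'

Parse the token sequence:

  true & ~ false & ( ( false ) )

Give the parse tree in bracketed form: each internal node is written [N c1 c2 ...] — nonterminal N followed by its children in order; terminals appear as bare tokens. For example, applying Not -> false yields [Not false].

Or
And
And & Not
And & Not & Not
Not & Not & Not
true & Not & Not
true & ~ Not & Not
true & ~ false & Not
true & ~ false & ( Or )
true & ~ false & ( And )
true & ~ false & ( Not )
true & ~ false & ( ( Or ) )
true & ~ false & ( ( And ) )
true & ~ false & ( ( Not ) )
true & ~ false & ( ( false ) )

[Or [And [And [And [Not true]] & [Not ~ [Not false]]] & [Not ( [Or [And [Not ( [Or [And [Not false]]] )]]] )]]]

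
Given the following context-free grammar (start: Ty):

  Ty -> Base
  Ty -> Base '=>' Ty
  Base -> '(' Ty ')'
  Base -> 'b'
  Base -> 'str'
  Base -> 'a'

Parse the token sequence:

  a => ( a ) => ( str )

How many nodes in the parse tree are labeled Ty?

5

[Ty [Base a] => [Ty [Base ( [Ty [Base a]] )] => [Ty [Base ( [Ty [Base str]] )]]]]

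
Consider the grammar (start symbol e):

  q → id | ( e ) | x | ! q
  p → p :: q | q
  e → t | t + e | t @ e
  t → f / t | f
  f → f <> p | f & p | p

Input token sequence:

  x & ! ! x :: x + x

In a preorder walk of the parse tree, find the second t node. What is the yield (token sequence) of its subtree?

[e [t [f [f [p [q x]]] & [p [p [q ! [q ! [q x]]]] :: [q x]]]] + [e [t [f [p [q x]]]]]]

x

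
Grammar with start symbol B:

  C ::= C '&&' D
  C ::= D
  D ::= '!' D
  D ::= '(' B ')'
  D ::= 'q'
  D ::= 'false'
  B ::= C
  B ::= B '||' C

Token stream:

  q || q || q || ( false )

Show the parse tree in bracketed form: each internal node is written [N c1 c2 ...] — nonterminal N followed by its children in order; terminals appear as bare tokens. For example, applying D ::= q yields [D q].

[B [B [B [B [C [D q]]] || [C [D q]]] || [C [D q]]] || [C [D ( [B [C [D false]]] )]]]

B
B || C
B || C || C
B || C || C || C
C || C || C || C
D || C || C || C
q || C || C || C
q || D || C || C
q || q || C || C
q || q || D || C
q || q || q || C
q || q || q || D
q || q || q || ( B )
q || q || q || ( C )
q || q || q || ( D )
q || q || q || ( false )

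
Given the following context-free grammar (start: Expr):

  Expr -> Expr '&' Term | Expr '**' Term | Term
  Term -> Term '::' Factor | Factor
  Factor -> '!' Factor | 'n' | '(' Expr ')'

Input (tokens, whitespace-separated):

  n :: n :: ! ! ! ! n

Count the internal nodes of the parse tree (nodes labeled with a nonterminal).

11

[Expr [Term [Term [Term [Factor n]] :: [Factor n]] :: [Factor ! [Factor ! [Factor ! [Factor ! [Factor n]]]]]]]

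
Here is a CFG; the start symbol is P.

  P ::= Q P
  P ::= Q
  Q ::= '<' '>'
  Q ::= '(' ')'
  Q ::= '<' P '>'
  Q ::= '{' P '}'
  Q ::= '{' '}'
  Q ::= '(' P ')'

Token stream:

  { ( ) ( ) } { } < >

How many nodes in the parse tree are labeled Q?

5

[P [Q { [P [Q ( )] [P [Q ( )]]] }] [P [Q { }] [P [Q < >]]]]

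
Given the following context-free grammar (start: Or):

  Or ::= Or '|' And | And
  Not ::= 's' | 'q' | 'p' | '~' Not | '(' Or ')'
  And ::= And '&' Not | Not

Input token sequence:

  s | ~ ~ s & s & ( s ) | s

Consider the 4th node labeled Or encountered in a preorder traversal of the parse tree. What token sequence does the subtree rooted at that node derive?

[Or [Or [Or [And [Not s]]] | [And [And [And [Not ~ [Not ~ [Not s]]]] & [Not s]] & [Not ( [Or [And [Not s]]] )]]] | [And [Not s]]]

s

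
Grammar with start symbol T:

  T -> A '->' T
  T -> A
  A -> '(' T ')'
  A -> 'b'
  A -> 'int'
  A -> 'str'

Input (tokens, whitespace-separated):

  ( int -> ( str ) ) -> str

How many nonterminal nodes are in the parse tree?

10

[T [A ( [T [A int] -> [T [A ( [T [A str]] )]]] )] -> [T [A str]]]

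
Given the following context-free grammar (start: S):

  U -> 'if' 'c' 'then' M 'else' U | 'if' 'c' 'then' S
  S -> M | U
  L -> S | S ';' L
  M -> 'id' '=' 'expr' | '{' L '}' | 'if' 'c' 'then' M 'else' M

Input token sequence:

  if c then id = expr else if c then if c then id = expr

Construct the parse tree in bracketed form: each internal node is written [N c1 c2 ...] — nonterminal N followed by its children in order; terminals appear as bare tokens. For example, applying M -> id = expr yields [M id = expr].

[S [U if c then [M id = expr] else [U if c then [S [U if c then [S [M id = expr]]]]]]]

S
U
if c then M else U
if c then id = expr else U
if c then id = expr else if c then S
if c then id = expr else if c then U
if c then id = expr else if c then if c then S
if c then id = expr else if c then if c then M
if c then id = expr else if c then if c then id = expr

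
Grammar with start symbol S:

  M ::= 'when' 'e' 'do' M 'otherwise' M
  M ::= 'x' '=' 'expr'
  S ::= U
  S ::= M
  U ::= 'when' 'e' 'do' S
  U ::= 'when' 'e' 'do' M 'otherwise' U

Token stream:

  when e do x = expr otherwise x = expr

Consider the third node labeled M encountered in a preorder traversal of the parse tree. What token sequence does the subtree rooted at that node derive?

x = expr

[S [M when e do [M x = expr] otherwise [M x = expr]]]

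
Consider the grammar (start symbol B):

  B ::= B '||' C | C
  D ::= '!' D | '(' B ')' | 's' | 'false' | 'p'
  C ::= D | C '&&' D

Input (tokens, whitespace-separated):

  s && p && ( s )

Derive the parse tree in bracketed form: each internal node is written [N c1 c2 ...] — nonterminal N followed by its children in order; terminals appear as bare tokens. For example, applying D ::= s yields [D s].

[B [C [C [C [D s]] && [D p]] && [D ( [B [C [D s]]] )]]]

B
C
C && D
C && D && D
D && D && D
s && D && D
s && p && D
s && p && ( B )
s && p && ( C )
s && p && ( D )
s && p && ( s )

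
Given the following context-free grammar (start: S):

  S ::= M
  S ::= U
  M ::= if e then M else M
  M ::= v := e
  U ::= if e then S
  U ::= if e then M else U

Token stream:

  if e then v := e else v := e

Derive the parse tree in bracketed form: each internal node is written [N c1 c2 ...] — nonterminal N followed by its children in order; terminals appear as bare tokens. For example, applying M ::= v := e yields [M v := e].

[S [M if e then [M v := e] else [M v := e]]]

S
M
if e then M else M
if e then v := e else M
if e then v := e else v := e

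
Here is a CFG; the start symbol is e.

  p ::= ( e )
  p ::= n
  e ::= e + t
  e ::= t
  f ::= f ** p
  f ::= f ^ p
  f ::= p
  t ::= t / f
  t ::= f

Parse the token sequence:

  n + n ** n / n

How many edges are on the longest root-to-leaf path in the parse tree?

[e [e [t [f [p n]]]] + [t [t [f [f [p n]] ** [p n]]] / [f [p n]]]]

6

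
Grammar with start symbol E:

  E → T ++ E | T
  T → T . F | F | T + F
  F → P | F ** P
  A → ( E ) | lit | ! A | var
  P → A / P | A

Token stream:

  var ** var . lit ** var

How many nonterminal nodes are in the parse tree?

[E [T [T [F [F [P [A var]]] ** [P [A var]]]] . [F [F [P [A lit]]] ** [P [A var]]]]]

15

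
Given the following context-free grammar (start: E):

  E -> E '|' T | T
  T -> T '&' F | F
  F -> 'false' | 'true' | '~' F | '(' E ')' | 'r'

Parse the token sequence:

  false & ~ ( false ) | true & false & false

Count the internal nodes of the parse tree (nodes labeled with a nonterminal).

16

[E [E [T [T [F false]] & [F ~ [F ( [E [T [F false]]] )]]]] | [T [T [T [F true]] & [F false]] & [F false]]]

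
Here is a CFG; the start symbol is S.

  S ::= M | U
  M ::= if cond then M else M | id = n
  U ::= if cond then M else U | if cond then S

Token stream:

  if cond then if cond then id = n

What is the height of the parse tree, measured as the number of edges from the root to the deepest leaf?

[S [U if cond then [S [U if cond then [S [M id = n]]]]]]

6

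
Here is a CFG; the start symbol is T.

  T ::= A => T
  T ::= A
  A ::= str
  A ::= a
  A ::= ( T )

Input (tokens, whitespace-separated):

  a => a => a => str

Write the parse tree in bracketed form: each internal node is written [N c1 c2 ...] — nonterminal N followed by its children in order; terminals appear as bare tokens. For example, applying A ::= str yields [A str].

T
A => T
a => T
a => A => T
a => a => T
a => a => A => T
a => a => a => T
a => a => a => A
a => a => a => str

[T [A a] => [T [A a] => [T [A a] => [T [A str]]]]]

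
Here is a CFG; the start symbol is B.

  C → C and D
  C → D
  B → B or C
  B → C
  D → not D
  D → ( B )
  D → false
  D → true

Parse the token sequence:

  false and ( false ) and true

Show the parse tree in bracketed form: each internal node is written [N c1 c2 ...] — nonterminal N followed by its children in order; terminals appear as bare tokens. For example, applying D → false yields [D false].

[B [C [C [C [D false]] and [D ( [B [C [D false]]] )]] and [D true]]]

B
C
C and D
C and D and D
D and D and D
false and D and D
false and ( B ) and D
false and ( C ) and D
false and ( D ) and D
false and ( false ) and D
false and ( false ) and true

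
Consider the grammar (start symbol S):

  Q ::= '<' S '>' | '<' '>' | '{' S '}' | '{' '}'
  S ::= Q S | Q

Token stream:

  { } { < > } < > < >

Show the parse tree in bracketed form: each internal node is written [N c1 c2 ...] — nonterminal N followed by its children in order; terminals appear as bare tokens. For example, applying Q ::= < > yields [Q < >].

[S [Q { }] [S [Q { [S [Q < >]] }] [S [Q < >] [S [Q < >]]]]]

S
Q S
{ } S
{ } Q S
{ } { S } S
{ } { Q } S
{ } { < > } S
{ } { < > } Q S
{ } { < > } < > S
{ } { < > } < > Q
{ } { < > } < > < >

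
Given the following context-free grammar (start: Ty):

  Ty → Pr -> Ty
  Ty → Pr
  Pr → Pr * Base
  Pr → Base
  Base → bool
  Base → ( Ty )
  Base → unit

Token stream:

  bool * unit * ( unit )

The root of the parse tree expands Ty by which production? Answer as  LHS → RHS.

Ty → Pr

[Ty [Pr [Pr [Pr [Base bool]] * [Base unit]] * [Base ( [Ty [Pr [Base unit]]] )]]]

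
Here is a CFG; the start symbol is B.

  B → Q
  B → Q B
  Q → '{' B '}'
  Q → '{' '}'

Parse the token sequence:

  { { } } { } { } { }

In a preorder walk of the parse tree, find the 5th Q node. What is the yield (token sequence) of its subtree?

{ }

[B [Q { [B [Q { }]] }] [B [Q { }] [B [Q { }] [B [Q { }]]]]]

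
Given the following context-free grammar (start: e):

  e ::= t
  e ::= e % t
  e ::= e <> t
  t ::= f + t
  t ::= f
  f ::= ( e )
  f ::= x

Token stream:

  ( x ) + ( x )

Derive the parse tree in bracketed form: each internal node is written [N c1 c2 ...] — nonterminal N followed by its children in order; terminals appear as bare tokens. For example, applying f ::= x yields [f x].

e
t
f + t
( e ) + t
( t ) + t
( f ) + t
( x ) + t
( x ) + f
( x ) + ( e )
( x ) + ( t )
( x ) + ( f )
( x ) + ( x )

[e [t [f ( [e [t [f x]]] )] + [t [f ( [e [t [f x]]] )]]]]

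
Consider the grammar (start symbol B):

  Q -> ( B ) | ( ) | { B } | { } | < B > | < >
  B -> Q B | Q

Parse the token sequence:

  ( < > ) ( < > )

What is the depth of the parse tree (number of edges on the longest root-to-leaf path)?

[B [Q ( [B [Q < >]] )] [B [Q ( [B [Q < >]] )]]]

5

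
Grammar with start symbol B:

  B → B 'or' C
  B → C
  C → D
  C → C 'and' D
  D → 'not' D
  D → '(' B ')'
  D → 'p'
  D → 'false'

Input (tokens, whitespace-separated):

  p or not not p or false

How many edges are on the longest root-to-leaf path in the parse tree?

[B [B [B [C [D p]]] or [C [D not [D not [D p]]]]] or [C [D false]]]

6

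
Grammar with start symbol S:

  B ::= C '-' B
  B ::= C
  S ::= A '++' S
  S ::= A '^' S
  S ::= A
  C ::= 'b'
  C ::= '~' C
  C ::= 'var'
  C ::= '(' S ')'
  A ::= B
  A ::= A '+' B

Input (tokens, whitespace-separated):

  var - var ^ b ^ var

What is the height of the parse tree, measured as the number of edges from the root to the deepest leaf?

[S [A [B [C var] - [B [C var]]]] ^ [S [A [B [C b]]] ^ [S [A [B [C var]]]]]]

6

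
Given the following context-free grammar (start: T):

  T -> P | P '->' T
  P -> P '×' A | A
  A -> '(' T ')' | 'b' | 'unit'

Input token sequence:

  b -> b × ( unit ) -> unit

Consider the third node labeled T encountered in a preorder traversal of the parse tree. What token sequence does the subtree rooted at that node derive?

[T [P [A b]] -> [T [P [P [A b]] × [A ( [T [P [A unit]]] )]] -> [T [P [A unit]]]]]

unit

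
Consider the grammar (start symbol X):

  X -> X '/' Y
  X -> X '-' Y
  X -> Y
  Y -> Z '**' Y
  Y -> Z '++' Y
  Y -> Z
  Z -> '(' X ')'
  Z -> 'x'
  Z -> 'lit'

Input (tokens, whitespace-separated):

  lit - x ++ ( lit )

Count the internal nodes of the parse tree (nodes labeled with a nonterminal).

[X [X [Y [Z lit]]] - [Y [Z x] ++ [Y [Z ( [X [Y [Z lit]]] )]]]]

11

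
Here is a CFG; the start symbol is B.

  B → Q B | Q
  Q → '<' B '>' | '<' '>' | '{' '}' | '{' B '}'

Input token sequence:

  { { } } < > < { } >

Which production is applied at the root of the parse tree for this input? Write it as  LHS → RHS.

[B [Q { [B [Q { }]] }] [B [Q < >] [B [Q < [B [Q { }]] >]]]]

B → Q B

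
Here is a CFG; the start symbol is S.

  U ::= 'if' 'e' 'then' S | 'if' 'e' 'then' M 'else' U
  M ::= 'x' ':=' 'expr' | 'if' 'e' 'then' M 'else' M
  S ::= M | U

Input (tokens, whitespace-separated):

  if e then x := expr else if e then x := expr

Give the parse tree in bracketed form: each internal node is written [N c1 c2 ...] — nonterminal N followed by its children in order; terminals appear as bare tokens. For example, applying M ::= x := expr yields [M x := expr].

[S [U if e then [M x := expr] else [U if e then [S [M x := expr]]]]]

S
U
if e then M else U
if e then x := expr else U
if e then x := expr else if e then S
if e then x := expr else if e then M
if e then x := expr else if e then x := expr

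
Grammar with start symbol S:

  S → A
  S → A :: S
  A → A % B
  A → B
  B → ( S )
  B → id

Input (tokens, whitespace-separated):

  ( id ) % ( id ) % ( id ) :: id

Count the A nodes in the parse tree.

7

[S [A [A [A [B ( [S [A [B id]]] )]] % [B ( [S [A [B id]]] )]] % [B ( [S [A [B id]]] )]] :: [S [A [B id]]]]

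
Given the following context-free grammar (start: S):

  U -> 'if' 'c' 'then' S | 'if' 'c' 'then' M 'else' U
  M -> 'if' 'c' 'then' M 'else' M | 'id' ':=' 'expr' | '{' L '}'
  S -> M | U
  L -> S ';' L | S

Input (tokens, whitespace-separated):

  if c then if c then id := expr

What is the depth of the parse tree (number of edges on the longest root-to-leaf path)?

6

[S [U if c then [S [U if c then [S [M id := expr]]]]]]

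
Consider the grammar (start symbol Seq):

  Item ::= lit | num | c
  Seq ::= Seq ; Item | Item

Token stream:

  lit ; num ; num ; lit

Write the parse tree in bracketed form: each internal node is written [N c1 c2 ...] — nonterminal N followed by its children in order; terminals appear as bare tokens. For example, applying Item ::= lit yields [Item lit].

[Seq [Seq [Seq [Seq [Item lit]] ; [Item num]] ; [Item num]] ; [Item lit]]

Seq
Seq ; Item
Seq ; Item ; Item
Seq ; Item ; Item ; Item
Item ; Item ; Item ; Item
lit ; Item ; Item ; Item
lit ; num ; Item ; Item
lit ; num ; num ; Item
lit ; num ; num ; lit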